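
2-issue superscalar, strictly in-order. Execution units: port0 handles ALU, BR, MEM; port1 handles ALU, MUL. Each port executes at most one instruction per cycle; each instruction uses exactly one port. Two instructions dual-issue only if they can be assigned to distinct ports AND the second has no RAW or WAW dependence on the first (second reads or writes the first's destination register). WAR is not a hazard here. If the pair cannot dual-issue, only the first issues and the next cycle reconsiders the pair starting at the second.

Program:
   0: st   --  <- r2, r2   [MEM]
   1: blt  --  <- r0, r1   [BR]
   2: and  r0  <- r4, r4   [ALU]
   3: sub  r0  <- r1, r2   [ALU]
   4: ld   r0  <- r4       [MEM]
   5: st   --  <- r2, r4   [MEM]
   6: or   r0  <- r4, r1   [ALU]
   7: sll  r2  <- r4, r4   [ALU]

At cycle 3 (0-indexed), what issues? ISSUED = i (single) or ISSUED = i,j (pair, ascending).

ISSUED = 4

0. st @i0  | no-port MEM/BR
1. blt/and @i1,i2  | pair
2. sub @i3  | WAW r0
3. ld @i4  | no-port MEM/MEM
4. st/or @i5,i6  | pair
5. sll @i7  | tail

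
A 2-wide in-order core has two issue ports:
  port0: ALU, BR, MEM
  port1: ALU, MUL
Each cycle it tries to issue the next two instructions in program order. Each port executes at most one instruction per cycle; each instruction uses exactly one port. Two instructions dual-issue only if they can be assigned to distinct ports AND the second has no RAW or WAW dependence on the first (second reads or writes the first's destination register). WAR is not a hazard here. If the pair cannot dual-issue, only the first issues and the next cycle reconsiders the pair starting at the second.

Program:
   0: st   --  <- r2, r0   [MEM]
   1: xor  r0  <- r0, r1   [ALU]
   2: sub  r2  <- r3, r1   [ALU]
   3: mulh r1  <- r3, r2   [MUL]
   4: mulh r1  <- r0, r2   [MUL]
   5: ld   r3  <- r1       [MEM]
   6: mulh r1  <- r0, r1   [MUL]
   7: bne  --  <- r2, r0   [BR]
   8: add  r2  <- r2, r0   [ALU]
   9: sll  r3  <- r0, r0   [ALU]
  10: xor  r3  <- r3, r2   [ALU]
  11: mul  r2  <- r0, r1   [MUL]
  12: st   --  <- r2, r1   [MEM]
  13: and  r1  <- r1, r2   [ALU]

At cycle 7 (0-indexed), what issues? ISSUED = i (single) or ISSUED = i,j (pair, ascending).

ISSUED = 10,11

t=0 i0/i1:st;xor ; pair
t=1 i2:sub ; RAW r2
t=2 i3:mulh ; no-port MUL/MUL
t=3 i4:mulh ; RAW r1
t=4 i5/i6:ld;mulh ; pair
t=5 i7/i8:bne;add ; pair
t=6 i9:sll ; RAW+WAW r3
t=7 i10/i11:xor;mul ; pair
t=8 i12/i13:st;and ; pair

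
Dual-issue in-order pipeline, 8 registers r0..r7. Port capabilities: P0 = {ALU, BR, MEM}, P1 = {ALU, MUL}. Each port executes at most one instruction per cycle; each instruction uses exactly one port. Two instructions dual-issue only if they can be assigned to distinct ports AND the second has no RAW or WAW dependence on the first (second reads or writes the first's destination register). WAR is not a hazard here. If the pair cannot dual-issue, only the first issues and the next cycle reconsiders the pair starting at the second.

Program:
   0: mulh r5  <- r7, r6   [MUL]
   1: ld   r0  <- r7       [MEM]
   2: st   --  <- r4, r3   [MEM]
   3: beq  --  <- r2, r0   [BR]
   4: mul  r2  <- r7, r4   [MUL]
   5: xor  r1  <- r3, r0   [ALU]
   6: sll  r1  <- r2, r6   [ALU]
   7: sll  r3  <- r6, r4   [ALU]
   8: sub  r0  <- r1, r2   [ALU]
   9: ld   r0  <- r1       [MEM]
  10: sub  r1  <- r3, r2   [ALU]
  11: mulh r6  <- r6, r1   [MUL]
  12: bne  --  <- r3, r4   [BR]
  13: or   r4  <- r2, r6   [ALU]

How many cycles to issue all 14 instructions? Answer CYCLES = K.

t=0 i0,i1:mulh;ld ; dual
t=1 i2:st ; no-port MEM/BR
t=2 i3,i4:beq;mul ; dual
t=3 i5:xor ; WAW r1
t=4 i6,i7:sll;sll ; dual
t=5 i8:sub ; WAW r0
t=6 i9,i10:ld;sub ; dual
t=7 i11,i12:mulh;bne ; dual
t=8 i13:or ; tail

CYCLES = 9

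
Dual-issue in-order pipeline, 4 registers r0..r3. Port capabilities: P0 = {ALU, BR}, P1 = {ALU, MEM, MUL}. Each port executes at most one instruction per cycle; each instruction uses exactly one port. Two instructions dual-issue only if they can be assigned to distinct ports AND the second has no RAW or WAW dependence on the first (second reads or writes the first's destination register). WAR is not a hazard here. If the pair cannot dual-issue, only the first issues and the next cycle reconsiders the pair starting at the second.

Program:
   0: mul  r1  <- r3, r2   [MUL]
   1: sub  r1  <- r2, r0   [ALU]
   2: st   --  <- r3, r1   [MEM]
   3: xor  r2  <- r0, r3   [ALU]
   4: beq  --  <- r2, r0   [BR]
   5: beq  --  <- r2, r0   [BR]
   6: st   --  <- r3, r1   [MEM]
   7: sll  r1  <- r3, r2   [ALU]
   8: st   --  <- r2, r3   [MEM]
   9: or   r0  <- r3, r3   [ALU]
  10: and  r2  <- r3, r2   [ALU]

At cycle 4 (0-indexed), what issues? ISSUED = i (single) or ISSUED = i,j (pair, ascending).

ISSUED = 5,6

0. mul @i0  | WAW r1
1. sub @i1  | RAW r1
2. st;xor @i2/i3  | dual
3. beq @i4  | no-port BR/BR
4. beq;st @i5/i6  | dual
5. sll;st @i7/i8  | dual
6. or;and @i9/i10  | dual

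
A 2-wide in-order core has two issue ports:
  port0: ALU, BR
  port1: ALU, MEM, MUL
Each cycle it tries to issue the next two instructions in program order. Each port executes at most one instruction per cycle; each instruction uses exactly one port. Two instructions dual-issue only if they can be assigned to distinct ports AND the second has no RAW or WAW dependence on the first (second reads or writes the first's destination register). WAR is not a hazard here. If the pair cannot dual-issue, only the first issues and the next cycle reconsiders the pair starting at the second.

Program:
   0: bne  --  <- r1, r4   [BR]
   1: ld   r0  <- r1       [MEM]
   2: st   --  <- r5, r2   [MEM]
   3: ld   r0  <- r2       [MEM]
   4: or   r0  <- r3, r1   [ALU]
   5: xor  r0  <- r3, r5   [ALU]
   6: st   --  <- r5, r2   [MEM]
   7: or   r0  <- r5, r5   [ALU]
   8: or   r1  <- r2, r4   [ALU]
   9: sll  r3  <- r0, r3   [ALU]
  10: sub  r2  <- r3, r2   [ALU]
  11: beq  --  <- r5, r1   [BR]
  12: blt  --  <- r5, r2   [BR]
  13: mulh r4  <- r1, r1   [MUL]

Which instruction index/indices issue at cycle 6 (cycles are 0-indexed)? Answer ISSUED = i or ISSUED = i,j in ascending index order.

ISSUED = 9

  cy0 -> i0+i1 (bne.BR ld.MEM) pair
  cy1 -> i2 (st.MEM) no-port MEM/MEM
  cy2 -> i3 (ld.MEM) WAW r0
  cy3 -> i4 (or.ALU) WAW r0
  cy4 -> i5+i6 (xor.ALU st.MEM) pair
  cy5 -> i7+i8 (or.ALU or.ALU) pair
  cy6 -> i9 (sll.ALU) RAW r3
  cy7 -> i10+i11 (sub.ALU beq.BR) pair
  cy8 -> i12+i13 (blt.BR mulh.MUL) pair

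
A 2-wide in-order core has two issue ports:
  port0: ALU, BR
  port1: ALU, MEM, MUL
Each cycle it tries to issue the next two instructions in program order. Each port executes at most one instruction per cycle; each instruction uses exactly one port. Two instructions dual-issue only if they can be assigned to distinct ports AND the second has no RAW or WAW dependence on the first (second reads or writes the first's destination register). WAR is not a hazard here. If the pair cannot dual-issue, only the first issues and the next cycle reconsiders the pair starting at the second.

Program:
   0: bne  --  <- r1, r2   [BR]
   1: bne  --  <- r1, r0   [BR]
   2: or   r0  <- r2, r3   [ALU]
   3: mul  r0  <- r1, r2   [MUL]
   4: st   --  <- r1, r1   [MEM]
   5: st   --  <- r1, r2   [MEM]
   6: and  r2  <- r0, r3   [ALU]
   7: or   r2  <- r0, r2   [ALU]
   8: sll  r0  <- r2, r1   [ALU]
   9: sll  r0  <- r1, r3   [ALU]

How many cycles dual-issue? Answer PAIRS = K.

  cy0 -> i0 (bne.BR) no-port BR/BR
  cy1 -> i1&i2 (bne.BR or.ALU) pair
  cy2 -> i3 (mul.MUL) no-port MUL/MEM
  cy3 -> i4 (st.MEM) no-port MEM/MEM
  cy4 -> i5&i6 (st.MEM and.ALU) pair
  cy5 -> i7 (or.ALU) RAW r2
  cy6 -> i8 (sll.ALU) WAW r0
  cy7 -> i9 (sll.ALU) tail

PAIRS = 2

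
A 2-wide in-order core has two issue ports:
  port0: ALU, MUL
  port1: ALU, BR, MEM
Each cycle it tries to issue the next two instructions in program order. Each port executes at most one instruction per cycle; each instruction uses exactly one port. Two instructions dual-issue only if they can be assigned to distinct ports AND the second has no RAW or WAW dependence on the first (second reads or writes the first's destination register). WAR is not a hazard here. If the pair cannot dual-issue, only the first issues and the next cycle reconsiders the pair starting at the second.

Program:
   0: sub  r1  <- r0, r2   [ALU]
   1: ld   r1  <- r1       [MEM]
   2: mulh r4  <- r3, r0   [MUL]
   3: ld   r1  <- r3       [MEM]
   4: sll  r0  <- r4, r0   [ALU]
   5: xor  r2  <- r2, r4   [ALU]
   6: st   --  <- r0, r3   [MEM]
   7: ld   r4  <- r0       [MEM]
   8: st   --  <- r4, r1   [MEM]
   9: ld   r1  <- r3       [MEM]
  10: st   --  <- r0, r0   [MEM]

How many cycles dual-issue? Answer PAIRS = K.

  cy0 -> i0 (sub.ALU) RAW+WAW r1
  cy1 -> i1,i2 (ld.MEM/mulh.MUL) pair
  cy2 -> i3,i4 (ld.MEM/sll.ALU) pair
  cy3 -> i5,i6 (xor.ALU/st.MEM) pair
  cy4 -> i7 (ld.MEM) no-port MEM/MEM
  cy5 -> i8 (st.MEM) no-port MEM/MEM
  cy6 -> i9 (ld.MEM) no-port MEM/MEM
  cy7 -> i10 (st.MEM) tail

PAIRS = 3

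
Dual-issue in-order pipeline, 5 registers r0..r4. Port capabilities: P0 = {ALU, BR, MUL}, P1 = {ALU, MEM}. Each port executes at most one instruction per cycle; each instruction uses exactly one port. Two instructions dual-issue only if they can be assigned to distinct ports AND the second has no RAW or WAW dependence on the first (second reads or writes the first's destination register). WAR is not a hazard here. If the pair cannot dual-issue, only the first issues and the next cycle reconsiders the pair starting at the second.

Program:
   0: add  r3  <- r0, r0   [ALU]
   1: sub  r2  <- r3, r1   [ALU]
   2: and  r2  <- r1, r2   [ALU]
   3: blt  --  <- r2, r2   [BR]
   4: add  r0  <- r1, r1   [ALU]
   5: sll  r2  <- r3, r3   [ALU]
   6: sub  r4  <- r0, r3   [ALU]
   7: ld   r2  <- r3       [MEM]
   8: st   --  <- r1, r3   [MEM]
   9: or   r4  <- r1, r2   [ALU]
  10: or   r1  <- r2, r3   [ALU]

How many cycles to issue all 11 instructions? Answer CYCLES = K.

t=0 i0:add.ALU ; RAW r3
t=1 i1:sub.ALU ; RAW+WAW r2
t=2 i2:and.ALU ; RAW r2
t=3 i3,i4:blt.BR+add.ALU ; dual
t=4 i5,i6:sll.ALU+sub.ALU ; dual
t=5 i7:ld.MEM ; no-port MEM/MEM
t=6 i8,i9:st.MEM+or.ALU ; dual
t=7 i10:or.ALU ; tail

CYCLES = 8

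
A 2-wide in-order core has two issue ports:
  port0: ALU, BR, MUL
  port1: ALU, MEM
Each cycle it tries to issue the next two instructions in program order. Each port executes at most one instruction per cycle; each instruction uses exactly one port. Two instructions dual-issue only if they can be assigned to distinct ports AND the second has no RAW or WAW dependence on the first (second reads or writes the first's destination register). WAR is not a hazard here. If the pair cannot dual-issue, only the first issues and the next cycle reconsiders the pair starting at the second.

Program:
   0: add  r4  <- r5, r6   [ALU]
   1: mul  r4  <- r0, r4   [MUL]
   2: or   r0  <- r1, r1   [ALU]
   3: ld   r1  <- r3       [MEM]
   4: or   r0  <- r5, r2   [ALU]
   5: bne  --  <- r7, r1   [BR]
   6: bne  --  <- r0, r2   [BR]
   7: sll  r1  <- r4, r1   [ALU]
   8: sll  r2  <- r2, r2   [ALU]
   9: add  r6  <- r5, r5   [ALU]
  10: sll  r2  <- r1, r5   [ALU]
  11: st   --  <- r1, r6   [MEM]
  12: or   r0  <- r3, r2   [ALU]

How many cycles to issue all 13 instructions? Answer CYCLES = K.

CYCLES = 8

[0] i0  add.ALU  -- RAW+WAW r4
[1] i1,i2  mul.MUL/or.ALU  -- 2-wide
[2] i3,i4  ld.MEM/or.ALU  -- 2-wide
[3] i5  bne.BR  -- no-port BR/BR
[4] i6,i7  bne.BR/sll.ALU  -- 2-wide
[5] i8,i9  sll.ALU/add.ALU  -- 2-wide
[6] i10,i11  sll.ALU/st.MEM  -- 2-wide
[7] i12  or.ALU  -- tail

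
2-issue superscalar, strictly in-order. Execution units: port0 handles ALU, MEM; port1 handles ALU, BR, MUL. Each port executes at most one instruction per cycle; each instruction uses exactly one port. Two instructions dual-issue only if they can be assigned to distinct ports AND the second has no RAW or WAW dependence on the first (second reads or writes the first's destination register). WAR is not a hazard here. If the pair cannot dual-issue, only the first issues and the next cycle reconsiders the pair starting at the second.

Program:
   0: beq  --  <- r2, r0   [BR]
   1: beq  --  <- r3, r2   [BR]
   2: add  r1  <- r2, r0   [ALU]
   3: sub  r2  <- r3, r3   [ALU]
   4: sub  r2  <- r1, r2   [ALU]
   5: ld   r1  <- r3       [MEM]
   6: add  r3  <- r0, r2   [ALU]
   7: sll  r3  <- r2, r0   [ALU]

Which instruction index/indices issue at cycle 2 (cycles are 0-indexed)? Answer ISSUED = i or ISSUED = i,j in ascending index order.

ISSUED = 3

0. beq.BR @i0  | no-port BR/BR
1. beq.BR+add.ALU @i1+i2  | 2-wide
2. sub.ALU @i3  | RAW+WAW r2
3. sub.ALU+ld.MEM @i4+i5  | 2-wide
4. add.ALU @i6  | WAW r3
5. sll.ALU @i7  | tail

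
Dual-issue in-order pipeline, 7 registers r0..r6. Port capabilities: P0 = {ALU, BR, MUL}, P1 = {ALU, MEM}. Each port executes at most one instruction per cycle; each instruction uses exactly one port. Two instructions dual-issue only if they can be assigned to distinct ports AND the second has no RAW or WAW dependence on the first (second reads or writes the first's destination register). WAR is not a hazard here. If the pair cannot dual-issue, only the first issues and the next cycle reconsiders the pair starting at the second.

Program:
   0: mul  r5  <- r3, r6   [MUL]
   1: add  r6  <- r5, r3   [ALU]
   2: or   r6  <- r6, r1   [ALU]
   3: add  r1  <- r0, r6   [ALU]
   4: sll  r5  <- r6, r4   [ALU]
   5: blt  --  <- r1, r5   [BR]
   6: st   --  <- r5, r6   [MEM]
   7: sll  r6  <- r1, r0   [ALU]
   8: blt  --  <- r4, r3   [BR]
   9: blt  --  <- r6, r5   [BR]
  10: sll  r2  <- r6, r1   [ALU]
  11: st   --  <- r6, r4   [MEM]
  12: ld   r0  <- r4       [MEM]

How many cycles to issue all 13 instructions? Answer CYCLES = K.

c0: i0 mul.MUL  RAW r5
c1: i1 add.ALU  RAW+WAW r6
c2: i2 or.ALU  RAW r6
c3: i3,i4 add.ALU sll.ALU  dual
c4: i5,i6 blt.BR st.MEM  dual
c5: i7,i8 sll.ALU blt.BR  dual
c6: i9,i10 blt.BR sll.ALU  dual
c7: i11 st.MEM  no-port MEM/MEM
c8: i12 ld.MEM  tail

CYCLES = 9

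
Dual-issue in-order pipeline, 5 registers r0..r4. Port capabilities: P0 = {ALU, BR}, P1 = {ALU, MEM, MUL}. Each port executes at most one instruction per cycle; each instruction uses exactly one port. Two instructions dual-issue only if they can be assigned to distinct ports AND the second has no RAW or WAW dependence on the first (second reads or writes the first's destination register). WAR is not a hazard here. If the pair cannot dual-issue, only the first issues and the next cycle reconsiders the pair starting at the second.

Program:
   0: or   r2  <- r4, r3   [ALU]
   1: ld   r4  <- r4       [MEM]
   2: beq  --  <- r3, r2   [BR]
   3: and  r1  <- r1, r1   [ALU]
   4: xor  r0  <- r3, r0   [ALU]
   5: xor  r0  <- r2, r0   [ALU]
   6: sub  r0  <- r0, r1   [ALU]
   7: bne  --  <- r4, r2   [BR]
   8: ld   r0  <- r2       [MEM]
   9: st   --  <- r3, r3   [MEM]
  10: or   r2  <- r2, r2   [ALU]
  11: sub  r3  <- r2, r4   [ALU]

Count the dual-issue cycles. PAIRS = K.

PAIRS = 4

[0] i0,i1  or;ld  -- dual
[1] i2,i3  beq;and  -- dual
[2] i4  xor  -- RAW+WAW r0
[3] i5  xor  -- RAW+WAW r0
[4] i6,i7  sub;bne  -- dual
[5] i8  ld  -- no-port MEM/MEM
[6] i9,i10  st;or  -- dual
[7] i11  sub  -- tail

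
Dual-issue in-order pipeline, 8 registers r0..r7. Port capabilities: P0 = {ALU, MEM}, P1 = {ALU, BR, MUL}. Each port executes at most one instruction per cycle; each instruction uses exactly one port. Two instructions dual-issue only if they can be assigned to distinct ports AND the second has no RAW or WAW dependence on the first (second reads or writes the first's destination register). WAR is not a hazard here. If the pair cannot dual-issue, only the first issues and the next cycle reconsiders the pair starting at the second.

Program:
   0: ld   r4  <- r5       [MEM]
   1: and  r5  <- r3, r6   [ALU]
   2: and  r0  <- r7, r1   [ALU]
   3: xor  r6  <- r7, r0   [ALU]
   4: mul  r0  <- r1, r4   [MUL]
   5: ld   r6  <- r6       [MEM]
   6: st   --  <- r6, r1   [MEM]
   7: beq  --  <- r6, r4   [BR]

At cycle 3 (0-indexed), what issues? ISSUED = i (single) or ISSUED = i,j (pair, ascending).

#0 head=0: ld/and i0/i1 2-wide
#1 head=2: and i2 RAW r0
#2 head=3: xor/mul i3/i4 2-wide
#3 head=5: ld i5 no-port MEM/MEM
#4 head=6: st/beq i6/i7 2-wide

ISSUED = 5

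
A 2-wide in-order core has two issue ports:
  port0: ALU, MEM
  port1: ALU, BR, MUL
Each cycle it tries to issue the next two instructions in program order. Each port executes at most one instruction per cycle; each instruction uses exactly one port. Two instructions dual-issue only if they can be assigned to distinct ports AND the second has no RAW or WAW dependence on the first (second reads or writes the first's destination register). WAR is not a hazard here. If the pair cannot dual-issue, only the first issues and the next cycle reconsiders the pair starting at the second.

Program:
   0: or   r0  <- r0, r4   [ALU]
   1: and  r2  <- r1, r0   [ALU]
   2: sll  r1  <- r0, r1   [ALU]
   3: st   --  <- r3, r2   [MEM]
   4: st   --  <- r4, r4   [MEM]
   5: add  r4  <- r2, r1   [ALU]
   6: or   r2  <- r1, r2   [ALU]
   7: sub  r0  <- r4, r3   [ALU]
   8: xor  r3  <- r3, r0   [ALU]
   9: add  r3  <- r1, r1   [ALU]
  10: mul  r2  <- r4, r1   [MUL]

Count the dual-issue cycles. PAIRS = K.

  cy0 -> i0 (or.ALU) RAW r0
  cy1 -> i1,i2 (and.ALU sll.ALU) dual
  cy2 -> i3 (st.MEM) no-port MEM/MEM
  cy3 -> i4,i5 (st.MEM add.ALU) dual
  cy4 -> i6,i7 (or.ALU sub.ALU) dual
  cy5 -> i8 (xor.ALU) WAW r3
  cy6 -> i9,i10 (add.ALU mul.MUL) dual

PAIRS = 4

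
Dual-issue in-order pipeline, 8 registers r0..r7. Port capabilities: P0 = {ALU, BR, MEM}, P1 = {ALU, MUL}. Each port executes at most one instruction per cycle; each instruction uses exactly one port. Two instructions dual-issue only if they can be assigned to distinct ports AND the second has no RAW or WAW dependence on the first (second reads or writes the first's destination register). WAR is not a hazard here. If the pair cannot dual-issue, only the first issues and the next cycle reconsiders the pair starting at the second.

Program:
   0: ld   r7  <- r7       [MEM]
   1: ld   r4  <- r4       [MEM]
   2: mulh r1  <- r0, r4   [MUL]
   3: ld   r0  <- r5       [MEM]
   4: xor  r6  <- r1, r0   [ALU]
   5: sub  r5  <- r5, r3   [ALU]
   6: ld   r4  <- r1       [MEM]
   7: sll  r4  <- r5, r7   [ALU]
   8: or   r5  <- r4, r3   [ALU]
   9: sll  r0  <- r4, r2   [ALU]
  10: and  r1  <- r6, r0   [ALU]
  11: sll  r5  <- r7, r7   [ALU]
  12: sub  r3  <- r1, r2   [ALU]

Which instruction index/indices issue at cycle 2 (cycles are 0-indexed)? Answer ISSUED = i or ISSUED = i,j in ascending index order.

ISSUED = 2,3

  cy0 -> i0 (ld.MEM) no-port MEM/MEM
  cy1 -> i1 (ld.MEM) RAW r4
  cy2 -> i2+i3 (mulh.MUL/ld.MEM) 2-wide
  cy3 -> i4+i5 (xor.ALU/sub.ALU) 2-wide
  cy4 -> i6 (ld.MEM) WAW r4
  cy5 -> i7 (sll.ALU) RAW r4
  cy6 -> i8+i9 (or.ALU/sll.ALU) 2-wide
  cy7 -> i10+i11 (and.ALU/sll.ALU) 2-wide
  cy8 -> i12 (sub.ALU) tail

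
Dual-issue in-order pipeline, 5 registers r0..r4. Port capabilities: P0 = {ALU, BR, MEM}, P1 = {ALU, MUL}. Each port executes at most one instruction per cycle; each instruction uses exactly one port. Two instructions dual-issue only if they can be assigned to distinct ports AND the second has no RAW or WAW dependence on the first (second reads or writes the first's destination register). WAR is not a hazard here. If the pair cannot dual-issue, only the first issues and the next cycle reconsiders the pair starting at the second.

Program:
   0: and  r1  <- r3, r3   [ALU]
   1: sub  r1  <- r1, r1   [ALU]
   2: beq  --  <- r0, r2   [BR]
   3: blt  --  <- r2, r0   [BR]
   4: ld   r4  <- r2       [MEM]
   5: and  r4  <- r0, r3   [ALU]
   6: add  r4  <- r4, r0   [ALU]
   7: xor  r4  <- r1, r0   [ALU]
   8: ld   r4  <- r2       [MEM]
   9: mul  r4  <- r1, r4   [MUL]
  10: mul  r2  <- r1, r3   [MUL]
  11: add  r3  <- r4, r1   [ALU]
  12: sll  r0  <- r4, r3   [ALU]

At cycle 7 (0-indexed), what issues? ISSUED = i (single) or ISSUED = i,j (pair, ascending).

ISSUED = 8

t=0 i0:and.ALU ; RAW+WAW r1
t=1 i1,i2:sub.ALU+beq.BR ; 2-wide
t=2 i3:blt.BR ; no-port BR/MEM
t=3 i4:ld.MEM ; WAW r4
t=4 i5:and.ALU ; RAW+WAW r4
t=5 i6:add.ALU ; WAW r4
t=6 i7:xor.ALU ; WAW r4
t=7 i8:ld.MEM ; RAW+WAW r4
t=8 i9:mul.MUL ; no-port MUL/MUL
t=9 i10,i11:mul.MUL+add.ALU ; 2-wide
t=10 i12:sll.ALU ; tail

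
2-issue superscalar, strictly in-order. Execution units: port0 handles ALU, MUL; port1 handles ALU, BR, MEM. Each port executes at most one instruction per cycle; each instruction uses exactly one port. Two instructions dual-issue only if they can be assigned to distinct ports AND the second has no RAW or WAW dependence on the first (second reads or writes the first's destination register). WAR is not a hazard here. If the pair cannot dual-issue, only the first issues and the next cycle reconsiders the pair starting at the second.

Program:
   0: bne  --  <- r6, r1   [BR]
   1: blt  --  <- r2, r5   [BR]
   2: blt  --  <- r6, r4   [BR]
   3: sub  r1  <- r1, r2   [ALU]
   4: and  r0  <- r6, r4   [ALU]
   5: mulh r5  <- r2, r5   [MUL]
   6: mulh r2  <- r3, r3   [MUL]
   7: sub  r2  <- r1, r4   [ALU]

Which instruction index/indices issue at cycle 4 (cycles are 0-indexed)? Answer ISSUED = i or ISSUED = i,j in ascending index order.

#0 head=0: bne i0 no-port BR/BR
#1 head=1: blt i1 no-port BR/BR
#2 head=2: blt+sub i2/i3 dual
#3 head=4: and+mulh i4/i5 dual
#4 head=6: mulh i6 WAW r2
#5 head=7: sub i7 tail

ISSUED = 6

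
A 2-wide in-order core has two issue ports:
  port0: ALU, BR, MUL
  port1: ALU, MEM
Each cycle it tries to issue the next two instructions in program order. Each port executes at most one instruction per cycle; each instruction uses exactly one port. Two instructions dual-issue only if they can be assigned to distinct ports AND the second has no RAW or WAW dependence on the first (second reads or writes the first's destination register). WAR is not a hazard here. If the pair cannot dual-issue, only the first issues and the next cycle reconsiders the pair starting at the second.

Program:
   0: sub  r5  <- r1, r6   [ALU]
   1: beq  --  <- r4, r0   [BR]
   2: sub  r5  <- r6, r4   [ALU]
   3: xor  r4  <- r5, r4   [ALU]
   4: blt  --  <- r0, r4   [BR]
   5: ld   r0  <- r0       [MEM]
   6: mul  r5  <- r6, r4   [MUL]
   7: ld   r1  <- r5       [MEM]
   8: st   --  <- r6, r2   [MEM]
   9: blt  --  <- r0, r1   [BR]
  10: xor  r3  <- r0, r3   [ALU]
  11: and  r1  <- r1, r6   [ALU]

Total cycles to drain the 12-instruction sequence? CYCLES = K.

CYCLES = 8

t=0 i0,i1:sub;beq ; 2-wide
t=1 i2:sub ; RAW r5
t=2 i3:xor ; RAW r4
t=3 i4,i5:blt;ld ; 2-wide
t=4 i6:mul ; RAW r5
t=5 i7:ld ; no-port MEM/MEM
t=6 i8,i9:st;blt ; 2-wide
t=7 i10,i11:xor;and ; 2-wide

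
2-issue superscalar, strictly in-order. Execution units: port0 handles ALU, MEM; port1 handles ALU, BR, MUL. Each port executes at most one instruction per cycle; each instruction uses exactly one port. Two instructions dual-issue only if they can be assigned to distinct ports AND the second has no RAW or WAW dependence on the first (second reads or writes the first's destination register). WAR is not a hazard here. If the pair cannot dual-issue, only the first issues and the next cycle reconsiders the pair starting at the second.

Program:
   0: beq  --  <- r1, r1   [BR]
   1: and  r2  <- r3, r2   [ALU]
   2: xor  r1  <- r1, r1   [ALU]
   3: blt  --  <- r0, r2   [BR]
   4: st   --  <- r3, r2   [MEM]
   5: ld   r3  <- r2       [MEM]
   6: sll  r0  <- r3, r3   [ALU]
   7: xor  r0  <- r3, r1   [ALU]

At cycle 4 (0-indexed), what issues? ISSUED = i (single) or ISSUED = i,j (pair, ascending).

  cy0 -> i0+i1 (beq+and) 2-wide
  cy1 -> i2+i3 (xor+blt) 2-wide
  cy2 -> i4 (st) no-port MEM/MEM
  cy3 -> i5 (ld) RAW r3
  cy4 -> i6 (sll) WAW r0
  cy5 -> i7 (xor) tail

ISSUED = 6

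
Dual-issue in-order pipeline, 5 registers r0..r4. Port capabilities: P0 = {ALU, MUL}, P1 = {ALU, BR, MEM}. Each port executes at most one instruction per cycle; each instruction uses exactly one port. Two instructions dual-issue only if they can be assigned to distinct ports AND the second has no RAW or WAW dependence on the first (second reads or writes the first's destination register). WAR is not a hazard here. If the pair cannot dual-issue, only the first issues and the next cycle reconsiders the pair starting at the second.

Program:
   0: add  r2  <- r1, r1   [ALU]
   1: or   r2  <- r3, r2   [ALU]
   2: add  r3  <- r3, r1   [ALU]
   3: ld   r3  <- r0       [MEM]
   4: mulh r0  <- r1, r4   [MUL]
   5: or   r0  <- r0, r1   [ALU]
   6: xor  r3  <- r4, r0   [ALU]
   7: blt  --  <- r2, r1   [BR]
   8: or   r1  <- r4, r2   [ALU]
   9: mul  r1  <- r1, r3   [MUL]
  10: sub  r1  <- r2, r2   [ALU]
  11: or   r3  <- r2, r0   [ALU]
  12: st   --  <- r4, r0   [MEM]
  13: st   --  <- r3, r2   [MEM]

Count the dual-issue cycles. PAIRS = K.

PAIRS = 4

t=0 i0:add.ALU ; RAW+WAW r2
t=1 i1,i2:or.ALU/add.ALU ; pair
t=2 i3,i4:ld.MEM/mulh.MUL ; pair
t=3 i5:or.ALU ; RAW r0
t=4 i6,i7:xor.ALU/blt.BR ; pair
t=5 i8:or.ALU ; RAW+WAW r1
t=6 i9:mul.MUL ; WAW r1
t=7 i10,i11:sub.ALU/or.ALU ; pair
t=8 i12:st.MEM ; no-port MEM/MEM
t=9 i13:st.MEM ; tail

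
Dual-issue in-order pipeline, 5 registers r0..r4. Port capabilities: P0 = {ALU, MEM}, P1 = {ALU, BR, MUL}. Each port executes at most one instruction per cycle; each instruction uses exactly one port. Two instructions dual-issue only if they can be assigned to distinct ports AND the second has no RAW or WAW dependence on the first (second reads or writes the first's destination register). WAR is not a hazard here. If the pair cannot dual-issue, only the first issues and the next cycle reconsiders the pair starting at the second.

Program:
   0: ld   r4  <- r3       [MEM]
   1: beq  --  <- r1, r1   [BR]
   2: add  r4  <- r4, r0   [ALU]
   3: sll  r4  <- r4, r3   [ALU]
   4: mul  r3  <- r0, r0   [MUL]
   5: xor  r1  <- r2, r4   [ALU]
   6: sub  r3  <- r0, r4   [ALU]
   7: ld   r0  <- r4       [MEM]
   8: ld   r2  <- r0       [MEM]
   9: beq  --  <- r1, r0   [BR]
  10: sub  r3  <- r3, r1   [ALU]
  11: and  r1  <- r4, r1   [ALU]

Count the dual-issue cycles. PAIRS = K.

PAIRS = 5

  cy0 -> i0,i1 (ld.MEM/beq.BR) dual
  cy1 -> i2 (add.ALU) RAW+WAW r4
  cy2 -> i3,i4 (sll.ALU/mul.MUL) dual
  cy3 -> i5,i6 (xor.ALU/sub.ALU) dual
  cy4 -> i7 (ld.MEM) no-port MEM/MEM
  cy5 -> i8,i9 (ld.MEM/beq.BR) dual
  cy6 -> i10,i11 (sub.ALU/and.ALU) dual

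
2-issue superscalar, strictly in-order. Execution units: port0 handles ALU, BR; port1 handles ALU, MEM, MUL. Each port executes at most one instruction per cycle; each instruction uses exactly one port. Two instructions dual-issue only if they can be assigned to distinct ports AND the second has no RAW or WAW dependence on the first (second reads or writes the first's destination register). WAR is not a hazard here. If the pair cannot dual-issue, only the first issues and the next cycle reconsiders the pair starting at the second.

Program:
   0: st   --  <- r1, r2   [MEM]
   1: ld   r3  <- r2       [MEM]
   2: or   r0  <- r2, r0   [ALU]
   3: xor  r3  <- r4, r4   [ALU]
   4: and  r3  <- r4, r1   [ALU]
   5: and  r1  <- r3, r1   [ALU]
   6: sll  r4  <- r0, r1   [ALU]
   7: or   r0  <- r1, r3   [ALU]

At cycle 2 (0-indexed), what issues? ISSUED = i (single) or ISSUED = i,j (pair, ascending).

ISSUED = 3

0. st @i0  | no-port MEM/MEM
1. ld;or @i1+i2  | dual
2. xor @i3  | WAW r3
3. and @i4  | RAW r3
4. and @i5  | RAW r1
5. sll;or @i6+i7  | dual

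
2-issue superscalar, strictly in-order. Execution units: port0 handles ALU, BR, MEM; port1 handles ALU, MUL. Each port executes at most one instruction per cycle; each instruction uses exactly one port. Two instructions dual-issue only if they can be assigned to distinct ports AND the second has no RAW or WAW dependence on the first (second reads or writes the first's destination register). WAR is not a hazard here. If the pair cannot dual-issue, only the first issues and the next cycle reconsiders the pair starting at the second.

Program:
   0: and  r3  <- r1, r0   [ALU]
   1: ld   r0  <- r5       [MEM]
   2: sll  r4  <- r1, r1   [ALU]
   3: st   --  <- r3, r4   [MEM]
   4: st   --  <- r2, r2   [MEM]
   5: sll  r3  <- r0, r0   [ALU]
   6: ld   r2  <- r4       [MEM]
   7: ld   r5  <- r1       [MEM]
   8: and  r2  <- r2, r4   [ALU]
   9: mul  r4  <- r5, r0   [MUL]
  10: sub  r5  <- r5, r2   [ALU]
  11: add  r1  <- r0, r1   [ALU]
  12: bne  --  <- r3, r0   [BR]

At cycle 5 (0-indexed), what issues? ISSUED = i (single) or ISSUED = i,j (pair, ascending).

[0] i0/i1  and.ALU ld.MEM  -- pair
[1] i2  sll.ALU  -- RAW r4
[2] i3  st.MEM  -- no-port MEM/MEM
[3] i4/i5  st.MEM sll.ALU  -- pair
[4] i6  ld.MEM  -- no-port MEM/MEM
[5] i7/i8  ld.MEM and.ALU  -- pair
[6] i9/i10  mul.MUL sub.ALU  -- pair
[7] i11/i12  add.ALU bne.BR  -- pair

ISSUED = 7,8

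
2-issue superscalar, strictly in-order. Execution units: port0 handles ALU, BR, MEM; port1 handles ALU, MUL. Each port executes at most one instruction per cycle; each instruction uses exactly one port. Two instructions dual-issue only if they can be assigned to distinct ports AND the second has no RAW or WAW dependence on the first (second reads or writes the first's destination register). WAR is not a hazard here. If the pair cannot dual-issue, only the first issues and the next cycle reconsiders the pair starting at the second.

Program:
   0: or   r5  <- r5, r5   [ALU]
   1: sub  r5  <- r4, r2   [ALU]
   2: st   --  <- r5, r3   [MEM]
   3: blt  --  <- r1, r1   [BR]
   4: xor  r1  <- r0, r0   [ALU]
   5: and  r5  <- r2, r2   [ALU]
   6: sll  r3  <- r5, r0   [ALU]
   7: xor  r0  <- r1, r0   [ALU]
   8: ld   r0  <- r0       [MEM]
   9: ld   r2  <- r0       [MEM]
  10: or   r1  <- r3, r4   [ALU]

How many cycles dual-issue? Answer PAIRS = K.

[0] i0  or  -- WAW r5
[1] i1  sub  -- RAW r5
[2] i2  st  -- no-port MEM/BR
[3] i3&i4  blt/xor  -- pair
[4] i5  and  -- RAW r5
[5] i6&i7  sll/xor  -- pair
[6] i8  ld  -- no-port MEM/MEM
[7] i9&i10  ld/or  -- pair

PAIRS = 3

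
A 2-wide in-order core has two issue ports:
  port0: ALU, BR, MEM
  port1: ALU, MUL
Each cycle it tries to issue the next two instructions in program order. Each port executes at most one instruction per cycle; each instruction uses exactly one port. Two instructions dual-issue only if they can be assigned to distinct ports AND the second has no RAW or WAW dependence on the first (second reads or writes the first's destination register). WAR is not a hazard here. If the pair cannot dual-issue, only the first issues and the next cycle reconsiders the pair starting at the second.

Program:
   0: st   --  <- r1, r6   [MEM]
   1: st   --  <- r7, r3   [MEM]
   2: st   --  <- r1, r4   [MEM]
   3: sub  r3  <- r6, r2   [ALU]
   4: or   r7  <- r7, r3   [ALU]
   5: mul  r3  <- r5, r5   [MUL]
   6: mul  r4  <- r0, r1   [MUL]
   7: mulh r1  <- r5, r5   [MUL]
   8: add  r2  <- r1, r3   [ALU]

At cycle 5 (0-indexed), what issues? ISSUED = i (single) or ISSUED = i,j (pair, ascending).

ISSUED = 7

c0: i0 st.MEM  no-port MEM/MEM
c1: i1 st.MEM  no-port MEM/MEM
c2: i2/i3 st.MEM/sub.ALU  dual
c3: i4/i5 or.ALU/mul.MUL  dual
c4: i6 mul.MUL  no-port MUL/MUL
c5: i7 mulh.MUL  RAW r1
c6: i8 add.ALU  tail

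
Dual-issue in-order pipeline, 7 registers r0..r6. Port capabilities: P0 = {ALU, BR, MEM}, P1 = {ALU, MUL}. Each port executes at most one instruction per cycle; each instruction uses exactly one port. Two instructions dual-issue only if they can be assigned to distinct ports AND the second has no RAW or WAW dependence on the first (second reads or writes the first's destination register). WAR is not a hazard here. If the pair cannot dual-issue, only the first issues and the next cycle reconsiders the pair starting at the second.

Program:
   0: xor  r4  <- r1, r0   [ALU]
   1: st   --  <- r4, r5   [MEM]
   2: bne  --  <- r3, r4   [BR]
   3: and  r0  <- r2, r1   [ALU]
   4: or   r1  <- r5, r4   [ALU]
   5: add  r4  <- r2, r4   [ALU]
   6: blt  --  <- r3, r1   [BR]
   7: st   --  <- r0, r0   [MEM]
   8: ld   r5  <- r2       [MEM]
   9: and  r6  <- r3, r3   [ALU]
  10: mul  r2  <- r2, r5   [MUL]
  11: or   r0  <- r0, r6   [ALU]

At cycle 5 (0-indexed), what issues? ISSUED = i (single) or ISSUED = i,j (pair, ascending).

ISSUED = 7

[0] i0  xor.ALU  -- RAW r4
[1] i1  st.MEM  -- no-port MEM/BR
[2] i2+i3  bne.BR;and.ALU  -- 2-wide
[3] i4+i5  or.ALU;add.ALU  -- 2-wide
[4] i6  blt.BR  -- no-port BR/MEM
[5] i7  st.MEM  -- no-port MEM/MEM
[6] i8+i9  ld.MEM;and.ALU  -- 2-wide
[7] i10+i11  mul.MUL;or.ALU  -- 2-wide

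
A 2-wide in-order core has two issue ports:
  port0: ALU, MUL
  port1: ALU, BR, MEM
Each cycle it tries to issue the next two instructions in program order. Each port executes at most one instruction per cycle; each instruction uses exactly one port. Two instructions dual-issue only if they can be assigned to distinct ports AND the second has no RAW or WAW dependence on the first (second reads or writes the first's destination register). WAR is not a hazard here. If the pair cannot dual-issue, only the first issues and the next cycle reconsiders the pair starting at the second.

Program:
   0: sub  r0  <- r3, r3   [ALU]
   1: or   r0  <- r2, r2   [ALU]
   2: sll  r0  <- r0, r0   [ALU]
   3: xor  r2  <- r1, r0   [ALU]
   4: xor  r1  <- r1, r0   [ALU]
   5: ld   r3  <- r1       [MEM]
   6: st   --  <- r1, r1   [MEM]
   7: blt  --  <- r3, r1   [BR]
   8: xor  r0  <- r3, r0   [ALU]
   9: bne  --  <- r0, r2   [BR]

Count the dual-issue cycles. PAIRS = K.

  cy0 -> i0 (sub.ALU) WAW r0
  cy1 -> i1 (or.ALU) RAW+WAW r0
  cy2 -> i2 (sll.ALU) RAW r0
  cy3 -> i3+i4 (xor.ALU+xor.ALU) pair
  cy4 -> i5 (ld.MEM) no-port MEM/MEM
  cy5 -> i6 (st.MEM) no-port MEM/BR
  cy6 -> i7+i8 (blt.BR+xor.ALU) pair
  cy7 -> i9 (bne.BR) tail

PAIRS = 2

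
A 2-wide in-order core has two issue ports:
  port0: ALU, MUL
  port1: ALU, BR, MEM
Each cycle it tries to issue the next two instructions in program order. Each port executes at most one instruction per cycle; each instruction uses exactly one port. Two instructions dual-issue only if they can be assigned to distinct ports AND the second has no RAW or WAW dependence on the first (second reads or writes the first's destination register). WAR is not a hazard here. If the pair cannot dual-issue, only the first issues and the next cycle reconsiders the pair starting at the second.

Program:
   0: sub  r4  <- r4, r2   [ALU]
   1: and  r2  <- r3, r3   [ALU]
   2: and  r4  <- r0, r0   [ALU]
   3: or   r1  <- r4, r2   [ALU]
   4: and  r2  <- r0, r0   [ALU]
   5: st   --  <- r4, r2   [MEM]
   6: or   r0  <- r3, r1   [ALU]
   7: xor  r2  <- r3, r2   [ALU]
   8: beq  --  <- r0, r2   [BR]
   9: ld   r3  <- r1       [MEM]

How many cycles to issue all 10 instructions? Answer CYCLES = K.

0. sub and @i0/i1  | dual
1. and @i2  | RAW r4
2. or and @i3/i4  | dual
3. st or @i5/i6  | dual
4. xor @i7  | RAW r2
5. beq @i8  | no-port BR/MEM
6. ld @i9  | tail

CYCLES = 7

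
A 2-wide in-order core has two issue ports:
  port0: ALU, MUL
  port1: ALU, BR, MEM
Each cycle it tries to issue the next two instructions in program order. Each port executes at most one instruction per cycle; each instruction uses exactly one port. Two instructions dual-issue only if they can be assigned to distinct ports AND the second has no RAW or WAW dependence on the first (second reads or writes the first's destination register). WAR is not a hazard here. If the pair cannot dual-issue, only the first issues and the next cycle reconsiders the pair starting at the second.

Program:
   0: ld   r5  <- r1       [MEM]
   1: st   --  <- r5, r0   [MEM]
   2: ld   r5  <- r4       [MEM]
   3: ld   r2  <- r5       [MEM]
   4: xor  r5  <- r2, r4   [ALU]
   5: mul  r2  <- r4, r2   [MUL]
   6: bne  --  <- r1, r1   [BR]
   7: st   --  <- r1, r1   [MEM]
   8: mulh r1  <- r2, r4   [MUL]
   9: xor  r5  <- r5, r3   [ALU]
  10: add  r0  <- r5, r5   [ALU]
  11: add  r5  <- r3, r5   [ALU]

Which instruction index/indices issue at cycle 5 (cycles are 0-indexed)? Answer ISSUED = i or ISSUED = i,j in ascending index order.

c0: i0 ld  no-port MEM/MEM
c1: i1 st  no-port MEM/MEM
c2: i2 ld  no-port MEM/MEM
c3: i3 ld  RAW r2
c4: i4&i5 xor+mul  dual
c5: i6 bne  no-port BR/MEM
c6: i7&i8 st+mulh  dual
c7: i9 xor  RAW r5
c8: i10&i11 add+add  dual

ISSUED = 6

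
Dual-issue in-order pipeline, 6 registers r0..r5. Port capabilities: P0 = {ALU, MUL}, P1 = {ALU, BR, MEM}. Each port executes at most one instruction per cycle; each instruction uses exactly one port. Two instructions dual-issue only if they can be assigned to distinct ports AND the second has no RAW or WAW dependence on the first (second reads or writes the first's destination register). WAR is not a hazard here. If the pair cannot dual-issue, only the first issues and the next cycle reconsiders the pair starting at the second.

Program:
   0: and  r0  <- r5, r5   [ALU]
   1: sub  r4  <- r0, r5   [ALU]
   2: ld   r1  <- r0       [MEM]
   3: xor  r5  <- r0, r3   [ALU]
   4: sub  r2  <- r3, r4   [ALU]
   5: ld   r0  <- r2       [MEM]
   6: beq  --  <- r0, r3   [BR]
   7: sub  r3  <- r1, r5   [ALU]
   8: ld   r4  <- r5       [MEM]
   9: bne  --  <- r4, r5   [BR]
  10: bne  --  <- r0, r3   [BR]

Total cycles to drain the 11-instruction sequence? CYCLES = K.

#0 head=0: and.ALU i0 RAW r0
#1 head=1: sub.ALU+ld.MEM i1&i2 2-wide
#2 head=3: xor.ALU+sub.ALU i3&i4 2-wide
#3 head=5: ld.MEM i5 no-port MEM/BR
#4 head=6: beq.BR+sub.ALU i6&i7 2-wide
#5 head=8: ld.MEM i8 no-port MEM/BR
#6 head=9: bne.BR i9 no-port BR/BR
#7 head=10: bne.BR i10 tail

CYCLES = 8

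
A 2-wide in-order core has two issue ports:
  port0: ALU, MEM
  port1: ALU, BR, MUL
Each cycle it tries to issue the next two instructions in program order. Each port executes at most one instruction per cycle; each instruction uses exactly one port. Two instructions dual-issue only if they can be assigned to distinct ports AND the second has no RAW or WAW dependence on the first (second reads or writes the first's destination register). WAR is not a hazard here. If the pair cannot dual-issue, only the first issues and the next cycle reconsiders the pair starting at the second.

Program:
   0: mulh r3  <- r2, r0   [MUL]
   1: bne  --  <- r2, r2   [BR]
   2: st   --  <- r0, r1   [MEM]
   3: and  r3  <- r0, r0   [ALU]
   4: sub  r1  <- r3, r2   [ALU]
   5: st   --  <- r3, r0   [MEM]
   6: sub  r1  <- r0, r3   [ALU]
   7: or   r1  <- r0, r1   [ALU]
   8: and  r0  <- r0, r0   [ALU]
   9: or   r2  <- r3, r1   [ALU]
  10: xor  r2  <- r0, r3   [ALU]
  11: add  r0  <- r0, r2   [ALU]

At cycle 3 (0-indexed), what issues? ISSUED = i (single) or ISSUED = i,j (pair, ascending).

  cy0 -> i0 (mulh.MUL) no-port MUL/BR
  cy1 -> i1,i2 (bne.BR;st.MEM) 2-wide
  cy2 -> i3 (and.ALU) RAW r3
  cy3 -> i4,i5 (sub.ALU;st.MEM) 2-wide
  cy4 -> i6 (sub.ALU) RAW+WAW r1
  cy5 -> i7,i8 (or.ALU;and.ALU) 2-wide
  cy6 -> i9 (or.ALU) WAW r2
  cy7 -> i10 (xor.ALU) RAW r2
  cy8 -> i11 (add.ALU) tail

ISSUED = 4,5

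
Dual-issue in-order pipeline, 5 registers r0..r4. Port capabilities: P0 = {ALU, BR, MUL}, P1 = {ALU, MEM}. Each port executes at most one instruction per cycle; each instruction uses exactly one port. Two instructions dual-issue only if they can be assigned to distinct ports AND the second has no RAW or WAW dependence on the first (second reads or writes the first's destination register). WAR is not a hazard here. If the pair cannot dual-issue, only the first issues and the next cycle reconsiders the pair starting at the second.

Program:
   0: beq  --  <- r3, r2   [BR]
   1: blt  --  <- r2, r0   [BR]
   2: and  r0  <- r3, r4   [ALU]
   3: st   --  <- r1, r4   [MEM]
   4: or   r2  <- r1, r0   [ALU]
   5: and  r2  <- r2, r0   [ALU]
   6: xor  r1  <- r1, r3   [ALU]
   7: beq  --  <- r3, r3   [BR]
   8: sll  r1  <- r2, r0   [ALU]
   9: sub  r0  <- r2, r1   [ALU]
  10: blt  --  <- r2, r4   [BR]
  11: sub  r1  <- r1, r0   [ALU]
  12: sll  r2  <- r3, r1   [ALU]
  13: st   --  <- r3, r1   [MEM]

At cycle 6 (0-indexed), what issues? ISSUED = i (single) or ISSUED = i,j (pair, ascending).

ISSUED = 11

[0] i0  beq  -- no-port BR/BR
[1] i1/i2  blt;and  -- dual
[2] i3/i4  st;or  -- dual
[3] i5/i6  and;xor  -- dual
[4] i7/i8  beq;sll  -- dual
[5] i9/i10  sub;blt  -- dual
[6] i11  sub  -- RAW r1
[7] i12/i13  sll;st  -- dual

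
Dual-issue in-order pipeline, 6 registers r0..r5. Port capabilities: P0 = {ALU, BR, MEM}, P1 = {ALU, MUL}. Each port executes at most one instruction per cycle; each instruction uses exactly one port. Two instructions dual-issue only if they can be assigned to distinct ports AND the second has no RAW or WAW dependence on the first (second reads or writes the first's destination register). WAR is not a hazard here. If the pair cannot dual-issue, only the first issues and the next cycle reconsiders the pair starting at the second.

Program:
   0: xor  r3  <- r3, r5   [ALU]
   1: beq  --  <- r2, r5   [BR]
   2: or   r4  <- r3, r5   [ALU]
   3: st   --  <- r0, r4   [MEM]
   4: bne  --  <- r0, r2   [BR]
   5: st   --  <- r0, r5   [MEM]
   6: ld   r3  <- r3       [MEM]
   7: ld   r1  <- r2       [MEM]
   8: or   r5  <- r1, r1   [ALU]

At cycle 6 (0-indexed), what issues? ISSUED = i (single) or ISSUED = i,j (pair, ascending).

ISSUED = 7

  cy0 -> i0+i1 (xor beq) dual
  cy1 -> i2 (or) RAW r4
  cy2 -> i3 (st) no-port MEM/BR
  cy3 -> i4 (bne) no-port BR/MEM
  cy4 -> i5 (st) no-port MEM/MEM
  cy5 -> i6 (ld) no-port MEM/MEM
  cy6 -> i7 (ld) RAW r1
  cy7 -> i8 (or) tail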